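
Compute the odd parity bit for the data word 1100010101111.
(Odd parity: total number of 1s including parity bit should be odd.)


Number of 1s in data: 8
Parity bit: 1

1


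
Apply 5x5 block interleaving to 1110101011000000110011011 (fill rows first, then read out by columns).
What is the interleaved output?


Matrix:
  11101
  01011
  00000
  01100
  11011
Read columns: 1000111011100100100111001

1000111011100100100111001


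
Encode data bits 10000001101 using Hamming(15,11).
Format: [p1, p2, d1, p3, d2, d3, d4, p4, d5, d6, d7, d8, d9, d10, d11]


Parity bits: p1=1, p2=0, p3=1, p4=1

101100010001101


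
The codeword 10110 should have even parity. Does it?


Number of 1s: 3

No, parity error (3 ones)


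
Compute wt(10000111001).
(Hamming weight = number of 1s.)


Counting 1s in 10000111001

5


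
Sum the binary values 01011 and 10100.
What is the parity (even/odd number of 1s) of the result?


01011 = 11
10100 = 20
Sum = 31 = 11111
1s count = 5

odd parity (5 ones in 11111)


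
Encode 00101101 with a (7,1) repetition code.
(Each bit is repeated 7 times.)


Each bit -> 7 copies

00000000000000111111100000001111111111111100000001111111


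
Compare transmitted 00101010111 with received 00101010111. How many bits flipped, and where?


XOR: 00000000000

0 errors (received matches sent)


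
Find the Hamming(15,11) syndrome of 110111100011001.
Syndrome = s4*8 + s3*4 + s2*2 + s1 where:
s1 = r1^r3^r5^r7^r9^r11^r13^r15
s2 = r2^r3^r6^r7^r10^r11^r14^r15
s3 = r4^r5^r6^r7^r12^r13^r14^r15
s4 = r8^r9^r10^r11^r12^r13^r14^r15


s1=1, s2=1, s3=0, s4=1

Syndrome = 11 (error at position 11)


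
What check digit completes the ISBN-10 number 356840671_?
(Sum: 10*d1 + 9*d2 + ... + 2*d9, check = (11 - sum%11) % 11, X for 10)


Weighted sum: 250
250 mod 11 = 8

Check digit: 3


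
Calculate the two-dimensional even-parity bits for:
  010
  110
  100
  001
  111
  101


Row parities: 101110
Column parities: 011

Row P: 101110, Col P: 011, Corner: 0


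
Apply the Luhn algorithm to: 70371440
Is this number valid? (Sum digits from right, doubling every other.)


Luhn sum = 32
32 mod 10 = 2

Invalid (Luhn sum mod 10 = 2)


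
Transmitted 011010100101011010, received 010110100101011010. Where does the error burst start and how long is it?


XOR: 001100000000000000

Burst at position 2, length 2


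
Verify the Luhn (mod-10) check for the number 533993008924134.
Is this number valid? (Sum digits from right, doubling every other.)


Luhn sum = 76
76 mod 10 = 6

Invalid (Luhn sum mod 10 = 6)


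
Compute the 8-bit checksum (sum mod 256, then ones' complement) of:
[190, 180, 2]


Sum = 372 mod 256 = 116
Complement = 139

139


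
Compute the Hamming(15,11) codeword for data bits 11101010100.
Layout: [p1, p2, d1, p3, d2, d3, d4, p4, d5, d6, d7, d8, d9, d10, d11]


Parity bits: p1=1, p2=1, p3=1, p4=1

111111011010100


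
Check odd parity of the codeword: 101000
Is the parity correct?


Number of 1s: 2

No, parity error (2 ones)


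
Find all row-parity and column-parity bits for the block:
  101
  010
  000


Row parities: 010
Column parities: 111

Row P: 010, Col P: 111, Corner: 1


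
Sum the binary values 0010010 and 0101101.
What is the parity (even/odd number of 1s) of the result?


0010010 = 18
0101101 = 45
Sum = 63 = 111111
1s count = 6

even parity (6 ones in 111111)


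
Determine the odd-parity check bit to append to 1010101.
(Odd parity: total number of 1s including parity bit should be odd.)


Number of 1s in data: 4
Parity bit: 1

1


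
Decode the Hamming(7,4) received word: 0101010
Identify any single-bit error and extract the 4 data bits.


Syndrome = 0: no error detected

Data: 0010 (no errors)


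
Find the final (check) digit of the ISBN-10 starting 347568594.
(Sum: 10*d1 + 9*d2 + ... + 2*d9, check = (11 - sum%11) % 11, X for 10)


Weighted sum: 288
288 mod 11 = 2

Check digit: 9


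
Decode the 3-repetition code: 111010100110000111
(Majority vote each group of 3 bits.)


Groups: 111, 010, 100, 110, 000, 111
Majority votes: 100101

100101


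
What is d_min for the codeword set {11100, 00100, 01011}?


Comparing all pairs, minimum distance: 2
Can detect 1 errors, correct 0 errors

2


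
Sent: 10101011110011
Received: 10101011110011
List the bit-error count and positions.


XOR: 00000000000000

0 errors (received matches sent)


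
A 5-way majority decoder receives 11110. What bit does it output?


Ones: 4 out of 5
Threshold: 3

1 (4/5 voted 1)


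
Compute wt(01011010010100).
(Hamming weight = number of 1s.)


Counting 1s in 01011010010100

6


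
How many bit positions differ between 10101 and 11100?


XOR: 01001
Count of 1s: 2

2


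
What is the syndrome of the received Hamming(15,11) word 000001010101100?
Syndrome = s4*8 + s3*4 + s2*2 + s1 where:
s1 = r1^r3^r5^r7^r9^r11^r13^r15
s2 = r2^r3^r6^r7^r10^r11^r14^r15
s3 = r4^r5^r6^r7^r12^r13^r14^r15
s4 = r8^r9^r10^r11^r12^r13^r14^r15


s1=1, s2=0, s3=1, s4=0

Syndrome = 5 (error at position 5)


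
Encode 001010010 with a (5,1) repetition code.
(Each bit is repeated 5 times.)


Each bit -> 5 copies

000000000011111000001111100000000001111100000


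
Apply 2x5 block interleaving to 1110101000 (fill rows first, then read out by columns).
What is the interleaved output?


Matrix:
  11101
  01000
Read columns: 1011100010

1011100010


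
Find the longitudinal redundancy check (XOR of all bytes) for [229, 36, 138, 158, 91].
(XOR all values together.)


XOR chain: 229 ^ 36 ^ 138 ^ 158 ^ 91 = 142

142


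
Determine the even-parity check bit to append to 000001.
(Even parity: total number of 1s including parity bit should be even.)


Number of 1s in data: 1
Parity bit: 1

1


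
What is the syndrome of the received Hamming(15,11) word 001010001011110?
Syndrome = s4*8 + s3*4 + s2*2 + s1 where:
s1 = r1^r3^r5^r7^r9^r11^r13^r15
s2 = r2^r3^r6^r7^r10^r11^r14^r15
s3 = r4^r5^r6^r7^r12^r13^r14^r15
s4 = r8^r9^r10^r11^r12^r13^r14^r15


s1=1, s2=1, s3=0, s4=1

Syndrome = 11 (error at position 11)


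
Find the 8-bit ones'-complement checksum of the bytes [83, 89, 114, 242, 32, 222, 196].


Sum = 978 mod 256 = 210
Complement = 45

45


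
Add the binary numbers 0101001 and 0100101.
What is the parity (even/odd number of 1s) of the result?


0101001 = 41
0100101 = 37
Sum = 78 = 1001110
1s count = 4

even parity (4 ones in 1001110)


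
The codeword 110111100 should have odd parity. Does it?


Number of 1s: 6

No, parity error (6 ones)


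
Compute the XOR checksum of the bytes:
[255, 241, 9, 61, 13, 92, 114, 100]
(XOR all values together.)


XOR chain: 255 ^ 241 ^ 9 ^ 61 ^ 13 ^ 92 ^ 114 ^ 100 = 125

125


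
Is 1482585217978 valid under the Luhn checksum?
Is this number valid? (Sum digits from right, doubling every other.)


Luhn sum = 70
70 mod 10 = 0

Valid (Luhn sum mod 10 = 0)


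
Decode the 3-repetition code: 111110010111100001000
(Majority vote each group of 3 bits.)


Groups: 111, 110, 010, 111, 100, 001, 000
Majority votes: 1101000

1101000


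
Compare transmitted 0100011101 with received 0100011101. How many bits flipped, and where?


XOR: 0000000000

0 errors (received matches sent)


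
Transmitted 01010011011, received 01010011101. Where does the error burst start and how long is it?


XOR: 00000000110

Burst at position 8, length 2


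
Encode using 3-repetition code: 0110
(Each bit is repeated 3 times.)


Each bit -> 3 copies

000111111000


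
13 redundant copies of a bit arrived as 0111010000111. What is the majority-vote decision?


Ones: 7 out of 13
Threshold: 7

1 (7/13 voted 1)


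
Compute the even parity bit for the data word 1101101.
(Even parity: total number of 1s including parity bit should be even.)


Number of 1s in data: 5
Parity bit: 1

1


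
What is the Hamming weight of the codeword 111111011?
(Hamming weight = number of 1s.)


Counting 1s in 111111011

8


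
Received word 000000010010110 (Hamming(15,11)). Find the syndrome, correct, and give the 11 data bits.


Syndrome = 0: no error detected

Data: 00000010110 (no errors)


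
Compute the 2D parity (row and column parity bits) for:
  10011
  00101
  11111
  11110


Row parities: 1010
Column parities: 10111

Row P: 1010, Col P: 10111, Corner: 0


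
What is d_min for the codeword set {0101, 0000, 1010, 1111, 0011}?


Comparing all pairs, minimum distance: 2
Can detect 1 errors, correct 0 errors

2


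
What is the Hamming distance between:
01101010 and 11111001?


XOR: 10010011
Count of 1s: 4

4


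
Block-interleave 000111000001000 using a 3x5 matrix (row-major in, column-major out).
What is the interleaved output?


Matrix:
  00011
  10000
  01000
Read columns: 010001000100100

010001000100100


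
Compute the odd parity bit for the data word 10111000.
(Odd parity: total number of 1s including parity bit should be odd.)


Number of 1s in data: 4
Parity bit: 1

1


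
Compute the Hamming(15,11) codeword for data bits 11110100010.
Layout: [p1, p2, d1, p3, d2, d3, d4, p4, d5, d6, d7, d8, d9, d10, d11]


Parity bits: p1=1, p2=1, p3=0, p4=0

111011100100010


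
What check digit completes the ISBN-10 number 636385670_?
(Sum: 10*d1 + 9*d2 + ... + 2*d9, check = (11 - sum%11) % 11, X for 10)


Weighted sum: 274
274 mod 11 = 10

Check digit: 1


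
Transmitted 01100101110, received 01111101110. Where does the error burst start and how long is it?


XOR: 00011000000

Burst at position 3, length 2


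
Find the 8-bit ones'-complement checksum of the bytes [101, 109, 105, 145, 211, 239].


Sum = 910 mod 256 = 142
Complement = 113

113


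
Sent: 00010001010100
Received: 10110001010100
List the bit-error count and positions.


XOR: 10100000000000

2 error(s) at position(s): 0, 2


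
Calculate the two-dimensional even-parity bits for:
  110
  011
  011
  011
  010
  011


Row parities: 000010
Column parities: 100

Row P: 000010, Col P: 100, Corner: 1


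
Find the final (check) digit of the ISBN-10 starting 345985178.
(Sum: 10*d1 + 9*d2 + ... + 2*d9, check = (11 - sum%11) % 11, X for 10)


Weighted sum: 283
283 mod 11 = 8

Check digit: 3


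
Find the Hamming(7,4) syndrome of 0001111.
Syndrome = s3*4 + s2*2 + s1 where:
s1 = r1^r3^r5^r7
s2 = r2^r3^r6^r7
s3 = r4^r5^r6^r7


s1=0, s2=0, s3=0

Syndrome = 0 (no error)


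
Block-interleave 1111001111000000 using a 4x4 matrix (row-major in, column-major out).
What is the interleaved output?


Matrix:
  1111
  0011
  1100
  0000
Read columns: 1010101011001100

1010101011001100


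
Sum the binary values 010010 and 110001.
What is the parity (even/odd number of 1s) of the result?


010010 = 18
110001 = 49
Sum = 67 = 1000011
1s count = 3

odd parity (3 ones in 1000011)


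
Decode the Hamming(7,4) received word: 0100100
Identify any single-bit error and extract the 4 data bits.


Syndrome = 7: error at position 7

Data: 0101 (corrected bit 7)


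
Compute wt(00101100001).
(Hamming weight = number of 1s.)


Counting 1s in 00101100001

4


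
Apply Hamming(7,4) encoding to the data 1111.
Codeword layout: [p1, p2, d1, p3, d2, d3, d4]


Parity bits: p1=1, p2=1, p3=1

1111111


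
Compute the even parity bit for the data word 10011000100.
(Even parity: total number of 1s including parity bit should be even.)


Number of 1s in data: 4
Parity bit: 0

0


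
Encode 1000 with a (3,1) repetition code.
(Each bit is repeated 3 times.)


Each bit -> 3 copies

111000000000


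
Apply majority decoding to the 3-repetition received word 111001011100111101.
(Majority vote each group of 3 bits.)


Groups: 111, 001, 011, 100, 111, 101
Majority votes: 101011

101011


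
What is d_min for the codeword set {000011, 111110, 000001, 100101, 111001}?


Comparing all pairs, minimum distance: 1
Can detect 0 errors, correct 0 errors

1


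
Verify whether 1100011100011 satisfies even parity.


Number of 1s: 7

No, parity error (7 ones)


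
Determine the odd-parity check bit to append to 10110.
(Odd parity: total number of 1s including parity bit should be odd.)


Number of 1s in data: 3
Parity bit: 0

0


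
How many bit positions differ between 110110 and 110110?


XOR: 000000
Count of 1s: 0

0


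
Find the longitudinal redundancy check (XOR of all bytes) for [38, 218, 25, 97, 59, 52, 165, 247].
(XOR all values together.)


XOR chain: 38 ^ 218 ^ 25 ^ 97 ^ 59 ^ 52 ^ 165 ^ 247 = 217

217


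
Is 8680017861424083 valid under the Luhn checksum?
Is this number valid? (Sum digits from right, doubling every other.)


Luhn sum = 66
66 mod 10 = 6

Invalid (Luhn sum mod 10 = 6)


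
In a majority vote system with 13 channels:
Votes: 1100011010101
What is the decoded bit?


Ones: 7 out of 13
Threshold: 7

1 (7/13 voted 1)


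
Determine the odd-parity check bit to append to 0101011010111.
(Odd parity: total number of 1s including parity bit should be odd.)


Number of 1s in data: 8
Parity bit: 1

1


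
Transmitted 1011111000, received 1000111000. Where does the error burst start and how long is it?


XOR: 0011000000

Burst at position 2, length 2


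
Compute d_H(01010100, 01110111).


XOR: 00100011
Count of 1s: 3

3


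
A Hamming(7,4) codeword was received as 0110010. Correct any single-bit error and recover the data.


Syndrome = 7: error at position 7

Data: 1011 (corrected bit 7)


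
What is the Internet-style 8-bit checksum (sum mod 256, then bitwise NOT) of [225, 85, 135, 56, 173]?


Sum = 674 mod 256 = 162
Complement = 93

93


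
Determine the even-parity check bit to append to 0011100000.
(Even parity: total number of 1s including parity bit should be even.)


Number of 1s in data: 3
Parity bit: 1

1


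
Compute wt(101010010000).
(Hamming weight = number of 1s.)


Counting 1s in 101010010000

4


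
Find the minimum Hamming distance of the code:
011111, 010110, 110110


Comparing all pairs, minimum distance: 1
Can detect 0 errors, correct 0 errors

1


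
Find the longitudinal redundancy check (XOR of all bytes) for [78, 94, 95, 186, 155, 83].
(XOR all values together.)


XOR chain: 78 ^ 94 ^ 95 ^ 186 ^ 155 ^ 83 = 61

61


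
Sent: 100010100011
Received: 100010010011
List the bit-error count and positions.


XOR: 000000110000

2 error(s) at position(s): 6, 7


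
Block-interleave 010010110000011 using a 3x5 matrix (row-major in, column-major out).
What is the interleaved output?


Matrix:
  01001
  01100
  00011
Read columns: 000110010001101

000110010001101


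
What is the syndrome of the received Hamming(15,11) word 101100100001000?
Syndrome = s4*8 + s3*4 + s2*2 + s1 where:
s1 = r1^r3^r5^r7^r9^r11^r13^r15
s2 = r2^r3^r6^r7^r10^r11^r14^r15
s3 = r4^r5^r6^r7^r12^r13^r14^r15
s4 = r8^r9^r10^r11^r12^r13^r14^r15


s1=1, s2=0, s3=1, s4=1

Syndrome = 13 (error at position 13)


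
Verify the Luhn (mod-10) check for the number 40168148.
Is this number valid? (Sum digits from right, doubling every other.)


Luhn sum = 40
40 mod 10 = 0

Valid (Luhn sum mod 10 = 0)


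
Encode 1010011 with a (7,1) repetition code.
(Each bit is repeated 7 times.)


Each bit -> 7 copies

1111111000000011111110000000000000011111111111111


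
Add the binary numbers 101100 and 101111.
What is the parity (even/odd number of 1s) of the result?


101100 = 44
101111 = 47
Sum = 91 = 1011011
1s count = 5

odd parity (5 ones in 1011011)


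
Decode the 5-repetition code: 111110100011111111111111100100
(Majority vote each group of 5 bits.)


Groups: 11111, 01000, 11111, 11111, 11111, 00100
Majority votes: 101110

101110


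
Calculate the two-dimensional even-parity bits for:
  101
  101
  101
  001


Row parities: 0001
Column parities: 100

Row P: 0001, Col P: 100, Corner: 1


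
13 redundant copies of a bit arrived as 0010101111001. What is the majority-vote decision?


Ones: 7 out of 13
Threshold: 7

1 (7/13 voted 1)


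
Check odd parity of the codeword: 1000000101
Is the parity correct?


Number of 1s: 3

Yes, parity is correct (3 ones)


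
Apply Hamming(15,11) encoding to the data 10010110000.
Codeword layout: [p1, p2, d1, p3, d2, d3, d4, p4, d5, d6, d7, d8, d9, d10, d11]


Parity bits: p1=1, p2=0, p3=1, p4=0

101100100110000


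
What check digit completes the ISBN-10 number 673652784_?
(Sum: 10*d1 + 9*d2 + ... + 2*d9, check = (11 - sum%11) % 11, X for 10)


Weighted sum: 289
289 mod 11 = 3

Check digit: 8


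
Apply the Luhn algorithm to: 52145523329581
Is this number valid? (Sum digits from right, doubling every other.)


Luhn sum = 52
52 mod 10 = 2

Invalid (Luhn sum mod 10 = 2)


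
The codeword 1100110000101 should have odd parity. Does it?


Number of 1s: 6

No, parity error (6 ones)


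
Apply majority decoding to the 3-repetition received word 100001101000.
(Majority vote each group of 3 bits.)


Groups: 100, 001, 101, 000
Majority votes: 0010

0010


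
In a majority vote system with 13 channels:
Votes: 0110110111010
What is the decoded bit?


Ones: 8 out of 13
Threshold: 7

1 (8/13 voted 1)


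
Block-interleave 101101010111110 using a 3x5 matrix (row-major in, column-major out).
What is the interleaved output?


Matrix:
  10110
  10101
  11110
Read columns: 111001111101010

111001111101010


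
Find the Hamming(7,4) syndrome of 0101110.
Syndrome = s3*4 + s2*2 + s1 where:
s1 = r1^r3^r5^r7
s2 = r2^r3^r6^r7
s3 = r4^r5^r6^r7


s1=1, s2=0, s3=1

Syndrome = 5 (error at position 5)


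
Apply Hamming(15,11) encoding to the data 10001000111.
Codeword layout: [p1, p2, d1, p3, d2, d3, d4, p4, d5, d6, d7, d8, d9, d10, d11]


Parity bits: p1=0, p2=1, p3=1, p4=0

011100001000111


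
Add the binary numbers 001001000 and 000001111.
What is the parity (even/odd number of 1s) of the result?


001001000 = 72
000001111 = 15
Sum = 87 = 1010111
1s count = 5

odd parity (5 ones in 1010111)


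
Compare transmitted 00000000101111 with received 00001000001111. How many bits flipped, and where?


XOR: 00001000100000

2 error(s) at position(s): 4, 8


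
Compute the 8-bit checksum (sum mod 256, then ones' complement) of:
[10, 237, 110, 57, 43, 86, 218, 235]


Sum = 996 mod 256 = 228
Complement = 27

27


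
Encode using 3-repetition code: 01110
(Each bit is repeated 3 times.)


Each bit -> 3 copies

000111111111000


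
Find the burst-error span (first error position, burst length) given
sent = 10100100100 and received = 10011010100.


XOR: 00111110000

Burst at position 2, length 5


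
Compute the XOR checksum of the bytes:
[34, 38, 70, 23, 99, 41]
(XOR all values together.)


XOR chain: 34 ^ 38 ^ 70 ^ 23 ^ 99 ^ 41 = 31

31


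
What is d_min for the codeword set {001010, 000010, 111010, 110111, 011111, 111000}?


Comparing all pairs, minimum distance: 1
Can detect 0 errors, correct 0 errors

1


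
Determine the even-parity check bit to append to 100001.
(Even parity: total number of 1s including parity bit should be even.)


Number of 1s in data: 2
Parity bit: 0

0


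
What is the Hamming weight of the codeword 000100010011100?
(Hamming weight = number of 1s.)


Counting 1s in 000100010011100

5


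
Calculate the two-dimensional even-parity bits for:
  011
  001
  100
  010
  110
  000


Row parities: 011100
Column parities: 010

Row P: 011100, Col P: 010, Corner: 1


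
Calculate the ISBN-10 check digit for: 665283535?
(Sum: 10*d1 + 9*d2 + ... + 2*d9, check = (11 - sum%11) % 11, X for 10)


Weighted sum: 270
270 mod 11 = 6

Check digit: 5


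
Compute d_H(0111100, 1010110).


XOR: 1101010
Count of 1s: 4

4


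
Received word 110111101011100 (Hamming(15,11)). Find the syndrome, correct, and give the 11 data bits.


Syndrome = 0: no error detected

Data: 01111011100 (no errors)


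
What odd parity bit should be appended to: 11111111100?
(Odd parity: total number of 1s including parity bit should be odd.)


Number of 1s in data: 9
Parity bit: 0

0


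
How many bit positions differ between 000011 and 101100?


XOR: 101111
Count of 1s: 5

5


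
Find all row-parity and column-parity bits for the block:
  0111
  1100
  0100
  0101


Row parities: 1010
Column parities: 1010

Row P: 1010, Col P: 1010, Corner: 0


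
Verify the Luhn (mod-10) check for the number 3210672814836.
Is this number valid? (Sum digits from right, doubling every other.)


Luhn sum = 57
57 mod 10 = 7

Invalid (Luhn sum mod 10 = 7)


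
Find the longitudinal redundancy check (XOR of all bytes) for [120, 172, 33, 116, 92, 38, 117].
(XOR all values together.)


XOR chain: 120 ^ 172 ^ 33 ^ 116 ^ 92 ^ 38 ^ 117 = 142

142


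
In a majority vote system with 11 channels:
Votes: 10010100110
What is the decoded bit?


Ones: 5 out of 11
Threshold: 6

0 (5/11 voted 1)


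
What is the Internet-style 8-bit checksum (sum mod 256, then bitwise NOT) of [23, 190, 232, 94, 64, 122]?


Sum = 725 mod 256 = 213
Complement = 42

42


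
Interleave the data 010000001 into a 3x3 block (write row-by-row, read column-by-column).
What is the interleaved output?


Matrix:
  010
  000
  001
Read columns: 000100001

000100001


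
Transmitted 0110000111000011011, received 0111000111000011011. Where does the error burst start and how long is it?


XOR: 0001000000000000000

Burst at position 3, length 1


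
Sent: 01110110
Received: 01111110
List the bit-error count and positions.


XOR: 00001000

1 error(s) at position(s): 4


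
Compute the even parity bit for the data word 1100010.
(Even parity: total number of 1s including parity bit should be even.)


Number of 1s in data: 3
Parity bit: 1

1


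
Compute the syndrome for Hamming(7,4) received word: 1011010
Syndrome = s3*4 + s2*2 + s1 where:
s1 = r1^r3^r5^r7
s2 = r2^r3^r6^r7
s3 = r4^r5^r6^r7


s1=0, s2=0, s3=0

Syndrome = 0 (no error)


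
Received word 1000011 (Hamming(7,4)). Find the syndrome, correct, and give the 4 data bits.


Syndrome = 0: no error detected

Data: 0011 (no errors)


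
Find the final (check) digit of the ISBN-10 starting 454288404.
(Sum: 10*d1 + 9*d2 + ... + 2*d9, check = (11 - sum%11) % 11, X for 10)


Weighted sum: 243
243 mod 11 = 1

Check digit: X


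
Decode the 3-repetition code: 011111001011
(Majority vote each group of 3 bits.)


Groups: 011, 111, 001, 011
Majority votes: 1101

1101


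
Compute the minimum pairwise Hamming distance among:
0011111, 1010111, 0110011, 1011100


Comparing all pairs, minimum distance: 2
Can detect 1 errors, correct 0 errors

2


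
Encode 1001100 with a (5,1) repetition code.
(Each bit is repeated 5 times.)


Each bit -> 5 copies

11111000000000011111111110000000000


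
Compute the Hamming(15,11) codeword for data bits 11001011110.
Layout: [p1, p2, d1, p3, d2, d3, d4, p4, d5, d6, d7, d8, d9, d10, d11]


Parity bits: p1=1, p2=1, p3=0, p4=1

111010011011110


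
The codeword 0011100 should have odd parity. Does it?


Number of 1s: 3

Yes, parity is correct (3 ones)


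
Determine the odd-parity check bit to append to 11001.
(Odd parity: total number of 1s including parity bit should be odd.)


Number of 1s in data: 3
Parity bit: 0

0


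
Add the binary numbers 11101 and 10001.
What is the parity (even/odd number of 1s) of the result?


11101 = 29
10001 = 17
Sum = 46 = 101110
1s count = 4

even parity (4 ones in 101110)


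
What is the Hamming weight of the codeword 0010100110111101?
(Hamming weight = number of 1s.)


Counting 1s in 0010100110111101

9


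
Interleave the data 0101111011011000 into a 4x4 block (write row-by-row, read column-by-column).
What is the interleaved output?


Matrix:
  0101
  1110
  1101
  1000
Read columns: 0111111001001010

0111111001001010


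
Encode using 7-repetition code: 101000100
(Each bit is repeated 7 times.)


Each bit -> 7 copies

111111100000001111111000000000000000000000111111100000000000000


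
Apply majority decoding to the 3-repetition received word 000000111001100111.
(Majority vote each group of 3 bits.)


Groups: 000, 000, 111, 001, 100, 111
Majority votes: 001001

001001


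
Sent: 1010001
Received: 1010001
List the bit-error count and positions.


XOR: 0000000

0 errors (received matches sent)


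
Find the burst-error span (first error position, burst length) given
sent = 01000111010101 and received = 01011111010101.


XOR: 00011000000000

Burst at position 3, length 2


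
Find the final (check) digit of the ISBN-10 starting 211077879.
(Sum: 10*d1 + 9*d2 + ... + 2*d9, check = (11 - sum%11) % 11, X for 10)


Weighted sum: 185
185 mod 11 = 9

Check digit: 2


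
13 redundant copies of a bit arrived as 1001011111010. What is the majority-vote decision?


Ones: 8 out of 13
Threshold: 7

1 (8/13 voted 1)


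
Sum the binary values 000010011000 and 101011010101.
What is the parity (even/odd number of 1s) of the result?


000010011000 = 152
101011010101 = 2773
Sum = 2925 = 101101101101
1s count = 8

even parity (8 ones in 101101101101)


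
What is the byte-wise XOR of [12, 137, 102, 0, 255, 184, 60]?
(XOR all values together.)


XOR chain: 12 ^ 137 ^ 102 ^ 0 ^ 255 ^ 184 ^ 60 = 152

152


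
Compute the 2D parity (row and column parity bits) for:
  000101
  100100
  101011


Row parities: 000
Column parities: 001010

Row P: 000, Col P: 001010, Corner: 0


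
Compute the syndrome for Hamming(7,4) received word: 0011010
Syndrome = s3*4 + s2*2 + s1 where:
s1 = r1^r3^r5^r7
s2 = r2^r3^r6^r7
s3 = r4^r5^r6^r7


s1=1, s2=0, s3=0

Syndrome = 1 (error at position 1)


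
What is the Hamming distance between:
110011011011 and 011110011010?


XOR: 101101000001
Count of 1s: 5

5


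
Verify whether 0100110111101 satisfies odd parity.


Number of 1s: 8

No, parity error (8 ones)


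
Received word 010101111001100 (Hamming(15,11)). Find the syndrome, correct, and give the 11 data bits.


Syndrome = 7: error at position 7

Data: 00101001100 (corrected bit 7)


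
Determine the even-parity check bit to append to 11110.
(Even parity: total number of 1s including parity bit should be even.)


Number of 1s in data: 4
Parity bit: 0

0


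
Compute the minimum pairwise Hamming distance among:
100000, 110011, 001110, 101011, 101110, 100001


Comparing all pairs, minimum distance: 1
Can detect 0 errors, correct 0 errors

1


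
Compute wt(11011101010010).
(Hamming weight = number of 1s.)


Counting 1s in 11011101010010

8


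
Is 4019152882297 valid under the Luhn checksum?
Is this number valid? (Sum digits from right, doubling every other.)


Luhn sum = 55
55 mod 10 = 5

Invalid (Luhn sum mod 10 = 5)


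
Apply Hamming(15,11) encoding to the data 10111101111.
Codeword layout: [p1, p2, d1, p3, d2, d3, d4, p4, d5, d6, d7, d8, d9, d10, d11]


Parity bits: p1=1, p2=0, p3=0, p4=0

101001101101111


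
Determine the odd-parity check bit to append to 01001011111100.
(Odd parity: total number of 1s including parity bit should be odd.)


Number of 1s in data: 8
Parity bit: 1

1


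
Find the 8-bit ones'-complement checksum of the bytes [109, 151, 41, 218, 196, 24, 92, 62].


Sum = 893 mod 256 = 125
Complement = 130

130


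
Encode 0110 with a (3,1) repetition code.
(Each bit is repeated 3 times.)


Each bit -> 3 copies

000111111000


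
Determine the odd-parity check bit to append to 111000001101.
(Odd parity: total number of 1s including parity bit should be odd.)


Number of 1s in data: 6
Parity bit: 1

1


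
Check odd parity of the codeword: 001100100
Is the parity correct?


Number of 1s: 3

Yes, parity is correct (3 ones)


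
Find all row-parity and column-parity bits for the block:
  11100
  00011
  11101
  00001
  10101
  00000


Row parities: 100110
Column parities: 10110

Row P: 100110, Col P: 10110, Corner: 1


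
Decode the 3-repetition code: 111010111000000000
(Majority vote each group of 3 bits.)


Groups: 111, 010, 111, 000, 000, 000
Majority votes: 101000

101000


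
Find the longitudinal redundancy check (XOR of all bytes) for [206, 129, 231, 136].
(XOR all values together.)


XOR chain: 206 ^ 129 ^ 231 ^ 136 = 32

32


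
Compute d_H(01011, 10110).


XOR: 11101
Count of 1s: 4

4


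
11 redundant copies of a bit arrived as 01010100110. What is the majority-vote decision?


Ones: 5 out of 11
Threshold: 6

0 (5/11 voted 1)


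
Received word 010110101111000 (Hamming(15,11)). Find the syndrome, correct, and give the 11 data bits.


Syndrome = 0: no error detected

Data: 01011111000 (no errors)


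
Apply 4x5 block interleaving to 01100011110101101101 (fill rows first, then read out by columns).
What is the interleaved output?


Matrix:
  01100
  01111
  01011
  01101
Read columns: 00001111110101100111

00001111110101100111


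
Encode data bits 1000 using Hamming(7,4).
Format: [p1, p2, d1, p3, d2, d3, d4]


Parity bits: p1=1, p2=1, p3=0

1110000


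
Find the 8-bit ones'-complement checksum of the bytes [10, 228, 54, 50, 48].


Sum = 390 mod 256 = 134
Complement = 121

121


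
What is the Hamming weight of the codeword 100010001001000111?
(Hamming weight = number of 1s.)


Counting 1s in 100010001001000111

7


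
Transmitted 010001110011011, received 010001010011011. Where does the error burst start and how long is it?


XOR: 000000100000000

Burst at position 6, length 1


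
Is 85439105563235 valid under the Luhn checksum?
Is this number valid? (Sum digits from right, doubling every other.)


Luhn sum = 64
64 mod 10 = 4

Invalid (Luhn sum mod 10 = 4)


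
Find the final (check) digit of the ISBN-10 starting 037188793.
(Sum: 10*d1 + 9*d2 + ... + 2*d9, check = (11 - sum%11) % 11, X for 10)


Weighted sum: 239
239 mod 11 = 8

Check digit: 3


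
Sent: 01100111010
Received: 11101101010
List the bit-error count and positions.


XOR: 10001010000

3 error(s) at position(s): 0, 4, 6


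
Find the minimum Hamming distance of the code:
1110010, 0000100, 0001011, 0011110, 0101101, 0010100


Comparing all pairs, minimum distance: 1
Can detect 0 errors, correct 0 errors

1


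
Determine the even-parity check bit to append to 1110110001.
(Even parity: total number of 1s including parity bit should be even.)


Number of 1s in data: 6
Parity bit: 0

0


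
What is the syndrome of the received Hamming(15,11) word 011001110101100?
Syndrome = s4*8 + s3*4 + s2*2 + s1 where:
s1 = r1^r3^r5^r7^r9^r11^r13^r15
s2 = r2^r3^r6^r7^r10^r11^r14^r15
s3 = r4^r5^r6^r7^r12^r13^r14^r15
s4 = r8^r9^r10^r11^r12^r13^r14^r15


s1=1, s2=1, s3=0, s4=0

Syndrome = 3 (error at position 3)


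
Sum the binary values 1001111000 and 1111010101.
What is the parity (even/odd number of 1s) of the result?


1001111000 = 632
1111010101 = 981
Sum = 1613 = 11001001101
1s count = 6

even parity (6 ones in 11001001101)


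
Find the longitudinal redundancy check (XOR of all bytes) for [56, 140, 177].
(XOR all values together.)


XOR chain: 56 ^ 140 ^ 177 = 5

5


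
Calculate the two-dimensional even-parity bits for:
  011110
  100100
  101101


Row parities: 000
Column parities: 010111

Row P: 000, Col P: 010111, Corner: 0


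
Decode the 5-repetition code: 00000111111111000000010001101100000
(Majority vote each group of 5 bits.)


Groups: 00000, 11111, 11110, 00000, 01000, 11011, 00000
Majority votes: 0110010

0110010


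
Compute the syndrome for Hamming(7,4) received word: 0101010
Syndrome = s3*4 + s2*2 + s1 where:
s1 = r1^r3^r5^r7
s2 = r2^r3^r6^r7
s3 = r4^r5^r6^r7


s1=0, s2=0, s3=0

Syndrome = 0 (no error)


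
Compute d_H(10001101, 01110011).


XOR: 11111110
Count of 1s: 7

7


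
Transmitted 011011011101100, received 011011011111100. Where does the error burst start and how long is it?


XOR: 000000000010000

Burst at position 10, length 1


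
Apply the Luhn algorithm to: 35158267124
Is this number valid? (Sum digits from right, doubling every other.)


Luhn sum = 38
38 mod 10 = 8

Invalid (Luhn sum mod 10 = 8)


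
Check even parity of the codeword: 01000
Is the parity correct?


Number of 1s: 1

No, parity error (1 ones)


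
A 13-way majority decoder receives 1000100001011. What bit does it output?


Ones: 5 out of 13
Threshold: 7

0 (5/13 voted 1)


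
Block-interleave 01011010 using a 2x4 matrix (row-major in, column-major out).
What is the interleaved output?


Matrix:
  0101
  1010
Read columns: 01100110

01100110


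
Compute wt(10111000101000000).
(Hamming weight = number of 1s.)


Counting 1s in 10111000101000000

6


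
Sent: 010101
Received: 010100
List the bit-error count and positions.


XOR: 000001

1 error(s) at position(s): 5


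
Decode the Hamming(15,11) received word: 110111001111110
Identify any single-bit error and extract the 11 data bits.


Syndrome = 3: error at position 3

Data: 11101111110 (corrected bit 3)


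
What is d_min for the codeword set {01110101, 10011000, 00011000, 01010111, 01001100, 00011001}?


Comparing all pairs, minimum distance: 1
Can detect 0 errors, correct 0 errors

1


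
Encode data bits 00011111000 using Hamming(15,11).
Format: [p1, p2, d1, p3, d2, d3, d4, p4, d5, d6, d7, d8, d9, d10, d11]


Parity bits: p1=1, p2=1, p3=0, p4=0

110000101111000


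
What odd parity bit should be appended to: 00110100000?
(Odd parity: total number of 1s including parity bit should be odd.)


Number of 1s in data: 3
Parity bit: 0

0


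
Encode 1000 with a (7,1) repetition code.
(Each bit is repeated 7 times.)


Each bit -> 7 copies

1111111000000000000000000000


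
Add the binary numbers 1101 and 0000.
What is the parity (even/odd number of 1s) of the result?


1101 = 13
0000 = 0
Sum = 13 = 1101
1s count = 3

odd parity (3 ones in 1101)


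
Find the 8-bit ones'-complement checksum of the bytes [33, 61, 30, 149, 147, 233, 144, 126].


Sum = 923 mod 256 = 155
Complement = 100

100


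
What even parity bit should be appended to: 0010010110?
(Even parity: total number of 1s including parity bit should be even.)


Number of 1s in data: 4
Parity bit: 0

0


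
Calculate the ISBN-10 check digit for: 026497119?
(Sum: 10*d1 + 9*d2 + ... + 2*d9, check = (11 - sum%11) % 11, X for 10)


Weighted sum: 208
208 mod 11 = 10

Check digit: 1


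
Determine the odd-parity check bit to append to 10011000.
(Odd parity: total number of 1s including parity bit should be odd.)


Number of 1s in data: 3
Parity bit: 0

0


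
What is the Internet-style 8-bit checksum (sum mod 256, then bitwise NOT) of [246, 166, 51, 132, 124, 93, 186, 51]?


Sum = 1049 mod 256 = 25
Complement = 230

230


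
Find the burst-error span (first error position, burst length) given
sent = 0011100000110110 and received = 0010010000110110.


XOR: 0001110000000000

Burst at position 3, length 3


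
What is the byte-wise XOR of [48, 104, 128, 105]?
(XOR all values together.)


XOR chain: 48 ^ 104 ^ 128 ^ 105 = 177

177


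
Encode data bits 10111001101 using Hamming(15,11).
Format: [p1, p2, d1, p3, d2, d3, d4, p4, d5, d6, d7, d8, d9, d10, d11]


Parity bits: p1=1, p2=0, p3=1, p4=0

101101101001101


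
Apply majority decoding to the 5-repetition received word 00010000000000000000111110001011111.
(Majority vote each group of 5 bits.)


Groups: 00010, 00000, 00000, 00000, 11111, 00010, 11111
Majority votes: 0000101

0000101


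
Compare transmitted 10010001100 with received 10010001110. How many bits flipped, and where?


XOR: 00000000010

1 error(s) at position(s): 9


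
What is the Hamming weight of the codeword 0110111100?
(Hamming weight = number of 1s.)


Counting 1s in 0110111100

6


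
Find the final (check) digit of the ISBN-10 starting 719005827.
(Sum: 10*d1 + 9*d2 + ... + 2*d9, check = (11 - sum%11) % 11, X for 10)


Weighted sum: 228
228 mod 11 = 8

Check digit: 3


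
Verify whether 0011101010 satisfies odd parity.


Number of 1s: 5

Yes, parity is correct (5 ones)


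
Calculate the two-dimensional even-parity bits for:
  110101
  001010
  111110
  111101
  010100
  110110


Row parities: 001100
Column parities: 011110

Row P: 001100, Col P: 011110, Corner: 0


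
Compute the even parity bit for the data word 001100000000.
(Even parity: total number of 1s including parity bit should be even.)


Number of 1s in data: 2
Parity bit: 0

0


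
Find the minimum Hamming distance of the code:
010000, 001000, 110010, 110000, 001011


Comparing all pairs, minimum distance: 1
Can detect 0 errors, correct 0 errors

1


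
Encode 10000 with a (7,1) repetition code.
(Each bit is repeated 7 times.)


Each bit -> 7 copies

11111110000000000000000000000000000


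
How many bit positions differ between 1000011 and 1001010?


XOR: 0001001
Count of 1s: 2

2


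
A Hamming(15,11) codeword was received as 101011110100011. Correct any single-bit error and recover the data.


Syndrome = 5: error at position 5

Data: 10110100011 (corrected bit 5)


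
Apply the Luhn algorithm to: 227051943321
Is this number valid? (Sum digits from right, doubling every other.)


Luhn sum = 40
40 mod 10 = 0

Valid (Luhn sum mod 10 = 0)


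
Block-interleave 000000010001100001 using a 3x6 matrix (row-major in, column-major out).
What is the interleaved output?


Matrix:
  000000
  010001
  100001
Read columns: 001010000000000011

001010000000000011


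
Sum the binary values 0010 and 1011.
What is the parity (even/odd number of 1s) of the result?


0010 = 2
1011 = 11
Sum = 13 = 1101
1s count = 3

odd parity (3 ones in 1101)


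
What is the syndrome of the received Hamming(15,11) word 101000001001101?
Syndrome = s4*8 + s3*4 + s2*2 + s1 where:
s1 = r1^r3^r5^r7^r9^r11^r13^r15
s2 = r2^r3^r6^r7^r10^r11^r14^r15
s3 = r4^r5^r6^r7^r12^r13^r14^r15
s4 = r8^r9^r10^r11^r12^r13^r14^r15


s1=1, s2=0, s3=1, s4=0

Syndrome = 5 (error at position 5)


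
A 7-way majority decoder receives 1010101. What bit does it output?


Ones: 4 out of 7
Threshold: 4

1 (4/7 voted 1)


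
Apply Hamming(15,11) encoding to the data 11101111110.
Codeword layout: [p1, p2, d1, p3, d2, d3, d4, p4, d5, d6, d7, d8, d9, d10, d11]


Parity bits: p1=1, p2=1, p3=1, p4=0

111111001111110


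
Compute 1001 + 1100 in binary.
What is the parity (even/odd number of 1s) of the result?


1001 = 9
1100 = 12
Sum = 21 = 10101
1s count = 3

odd parity (3 ones in 10101)


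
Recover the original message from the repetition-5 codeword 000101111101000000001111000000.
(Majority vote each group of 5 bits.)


Groups: 00010, 11111, 01000, 00000, 11110, 00000
Majority votes: 010010

010010


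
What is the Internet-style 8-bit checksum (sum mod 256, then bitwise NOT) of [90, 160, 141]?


Sum = 391 mod 256 = 135
Complement = 120

120


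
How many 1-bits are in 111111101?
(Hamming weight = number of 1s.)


Counting 1s in 111111101

8


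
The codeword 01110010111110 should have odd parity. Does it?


Number of 1s: 9

Yes, parity is correct (9 ones)


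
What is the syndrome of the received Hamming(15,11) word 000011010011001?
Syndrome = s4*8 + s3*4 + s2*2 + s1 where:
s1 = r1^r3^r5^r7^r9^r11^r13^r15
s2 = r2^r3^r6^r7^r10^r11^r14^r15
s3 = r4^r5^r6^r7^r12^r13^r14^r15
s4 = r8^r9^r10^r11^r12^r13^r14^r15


s1=1, s2=1, s3=0, s4=0

Syndrome = 3 (error at position 3)
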